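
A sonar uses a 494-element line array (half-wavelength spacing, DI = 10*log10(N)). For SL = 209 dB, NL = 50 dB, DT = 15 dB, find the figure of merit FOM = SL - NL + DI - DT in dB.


Step 1: DI = 10*log10(494) = 26.94 dB
Step 2: FOM = SL - NL + DI - DT = 209 - 50 + 26.94 - 15 = 170.94

170.94 dB


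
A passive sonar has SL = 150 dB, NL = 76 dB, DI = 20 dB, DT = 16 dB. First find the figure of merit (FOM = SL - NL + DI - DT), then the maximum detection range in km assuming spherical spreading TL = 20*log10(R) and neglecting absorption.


Step 1: FOM = SL - NL + DI - DT = 150 - 76 + 20 - 16 = 78 dB
Step 2: at max range FOM = TL = 20*log10(R), so R = 10^(78/20) = 7943.28 m = 7.94 km

7.94 km


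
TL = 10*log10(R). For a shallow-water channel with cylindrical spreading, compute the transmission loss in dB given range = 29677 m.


TL = 10*log10(29677) = 44.72

44.72 dB


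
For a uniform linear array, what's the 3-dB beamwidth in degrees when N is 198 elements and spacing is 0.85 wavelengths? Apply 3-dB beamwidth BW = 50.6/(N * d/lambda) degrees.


0.3 deg


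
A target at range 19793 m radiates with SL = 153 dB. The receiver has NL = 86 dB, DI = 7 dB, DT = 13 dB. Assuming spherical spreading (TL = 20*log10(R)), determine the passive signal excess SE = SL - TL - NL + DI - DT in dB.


Step 1: TL = 20*log10(19793) = 85.93 dB
Step 2: SE = 153 - 85.93 - 86 + 7 - 13 = -24.93

-24.93 dB


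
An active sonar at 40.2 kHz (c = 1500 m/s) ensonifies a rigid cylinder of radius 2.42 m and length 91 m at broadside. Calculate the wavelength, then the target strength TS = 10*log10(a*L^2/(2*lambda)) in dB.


Step 1: lambda = c/f = 1500/40200 = 0.03731 m
Step 2: TS = 10*log10(a*L^2/(2*lambda)) = 10*log10(2.42*91^2/(2*0.03731)) = 54.29

54.29 dB


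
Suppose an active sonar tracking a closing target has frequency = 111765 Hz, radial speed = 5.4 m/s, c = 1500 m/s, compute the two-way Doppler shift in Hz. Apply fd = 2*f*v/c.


fd = 2*f*v/c = 2 * 111765 * 5.4 / 1500 = 804.71

804.71 Hz


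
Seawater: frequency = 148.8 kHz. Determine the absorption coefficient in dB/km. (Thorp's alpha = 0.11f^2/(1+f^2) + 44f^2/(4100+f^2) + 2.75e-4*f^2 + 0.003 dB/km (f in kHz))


f^2 = 22141.44
alpha = 0.11*22141.44/(1+22141.44) + 44*22141.44/(4100+22141.44) + 2.75e-4*22141.44 + 0.003 = 43.327

43.327 dB/km


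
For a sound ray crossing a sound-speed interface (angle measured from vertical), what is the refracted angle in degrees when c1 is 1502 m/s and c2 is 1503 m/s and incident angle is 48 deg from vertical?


sin(theta2) = (c2/c1)*sin(theta1) = (1503/1502)*sin(48 deg) = 0.74364
theta2 = arcsin(0.74364) = 48.04

48.04 deg


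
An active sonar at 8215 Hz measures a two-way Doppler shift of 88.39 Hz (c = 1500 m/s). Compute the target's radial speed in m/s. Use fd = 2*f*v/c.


8.07 m/s


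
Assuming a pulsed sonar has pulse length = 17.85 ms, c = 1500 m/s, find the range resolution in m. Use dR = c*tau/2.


13.3875 m


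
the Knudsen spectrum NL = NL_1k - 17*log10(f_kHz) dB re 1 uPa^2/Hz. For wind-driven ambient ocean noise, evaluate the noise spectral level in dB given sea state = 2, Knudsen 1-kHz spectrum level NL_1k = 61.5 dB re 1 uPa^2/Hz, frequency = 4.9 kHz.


49.77 dB


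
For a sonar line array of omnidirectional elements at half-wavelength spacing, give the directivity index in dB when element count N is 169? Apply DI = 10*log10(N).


DI = 10*log10(169) = 22.28

22.28 dB


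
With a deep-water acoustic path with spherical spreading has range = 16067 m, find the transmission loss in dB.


TL = 20*log10(16067) = 84.12

84.12 dB


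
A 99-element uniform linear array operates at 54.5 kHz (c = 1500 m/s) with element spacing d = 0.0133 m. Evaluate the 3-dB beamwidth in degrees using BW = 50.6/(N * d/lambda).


Step 1: lambda = 1500/54500 = 0.02752 m
Step 2: d/lambda = 0.0133/0.02752 = 0.4833
Step 3: BW = 50.6/(N * d/lambda) = 50.6/(99 * 0.4833) = 1.06

1.06 deg


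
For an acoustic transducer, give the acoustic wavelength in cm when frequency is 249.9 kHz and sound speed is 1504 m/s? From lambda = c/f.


0.6 cm


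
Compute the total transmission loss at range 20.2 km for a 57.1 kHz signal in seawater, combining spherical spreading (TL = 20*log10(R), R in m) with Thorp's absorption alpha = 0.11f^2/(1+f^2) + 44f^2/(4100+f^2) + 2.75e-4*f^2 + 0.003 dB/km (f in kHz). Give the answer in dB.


Step 1 (Thorp): alpha = 0.11*3260.41/(1+3260.41) + 44*3260.41/(4100+3260.41) + 2.75e-4*3260.41 + 0.003 = 20.5001 dB/km
Step 2: TL_spread = 20*log10(20200) = 86.11 dB
Step 3: TL_abs = alpha*R = 20.5001 * 20.2 = 414.1 dB
Step 4: TL_total = 86.11 + 414.1 = 500.21

500.21 dB


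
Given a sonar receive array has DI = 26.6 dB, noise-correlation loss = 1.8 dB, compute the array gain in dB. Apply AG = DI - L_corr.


AG = DI - L_corr = 26.6 - 1.8 = 24.8

24.8 dB


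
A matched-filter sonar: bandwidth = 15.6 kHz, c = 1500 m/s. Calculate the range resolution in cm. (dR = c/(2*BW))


dR = c/(2*BW) = 1500 / (2 * 15.6e3) = 0.0481 m = 4.81 cm

4.81 cm


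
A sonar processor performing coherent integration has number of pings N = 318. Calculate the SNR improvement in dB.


Gain = 10*log10(318) = 25.02

25.02 dB


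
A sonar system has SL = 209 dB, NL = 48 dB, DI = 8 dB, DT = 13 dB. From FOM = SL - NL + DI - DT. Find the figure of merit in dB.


FOM = SL - NL + DI - DT = 209 - 48 + 8 - 13 = 156

156 dB


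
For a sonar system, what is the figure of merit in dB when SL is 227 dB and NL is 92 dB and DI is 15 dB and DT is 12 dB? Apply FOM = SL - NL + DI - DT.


138 dB


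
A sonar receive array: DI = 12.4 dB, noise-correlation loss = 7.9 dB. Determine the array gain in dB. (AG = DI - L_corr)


AG = DI - L_corr = 12.4 - 7.9 = 4.5

4.5 dB


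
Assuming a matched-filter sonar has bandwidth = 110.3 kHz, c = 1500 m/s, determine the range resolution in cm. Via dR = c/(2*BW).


dR = c/(2*BW) = 1500 / (2 * 110.3e3) = 0.0068 m = 0.68 cm

0.68 cm


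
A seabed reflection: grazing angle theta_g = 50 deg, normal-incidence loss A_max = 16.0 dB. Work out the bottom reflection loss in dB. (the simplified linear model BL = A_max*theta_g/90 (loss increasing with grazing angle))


BL = A_max * theta_g / 90 = 16.0 * 50 / 90 = 8.89

8.89 dB


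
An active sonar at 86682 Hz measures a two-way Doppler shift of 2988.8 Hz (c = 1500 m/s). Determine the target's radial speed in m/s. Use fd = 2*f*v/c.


From fd = 2*f*v/c, v = c*fd/(2*f) = 1500 * 2988.8 / (2*86682) = 25.86

25.86 m/s


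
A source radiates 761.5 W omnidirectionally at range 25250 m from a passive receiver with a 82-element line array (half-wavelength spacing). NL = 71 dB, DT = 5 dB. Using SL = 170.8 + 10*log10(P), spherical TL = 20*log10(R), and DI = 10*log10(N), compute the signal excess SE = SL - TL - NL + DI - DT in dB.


Step 1: SL = 170.8 + 10*log10(761.5) = 199.62 dB
Step 2: TL = 20*log10(25250) = 88.05 dB
Step 3: DI = 10*log10(82) = 19.14 dB
Step 4: SE = SL - TL - NL + DI - DT = 199.62 - 88.05 - 71 + 19.14 - 5 = 54.71

54.71 dB


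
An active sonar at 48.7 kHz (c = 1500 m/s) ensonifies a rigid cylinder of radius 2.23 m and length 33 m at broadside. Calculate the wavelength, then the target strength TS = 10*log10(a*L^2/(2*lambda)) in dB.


Step 1: lambda = c/f = 1500/48700 = 0.0308 m
Step 2: TS = 10*log10(a*L^2/(2*lambda)) = 10*log10(2.23*33^2/(2*0.0308)) = 45.96

45.96 dB


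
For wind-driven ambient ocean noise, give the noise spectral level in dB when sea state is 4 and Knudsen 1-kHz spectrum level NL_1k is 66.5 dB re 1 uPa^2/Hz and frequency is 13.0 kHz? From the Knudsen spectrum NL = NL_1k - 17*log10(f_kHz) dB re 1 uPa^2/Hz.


NL = NL_1k - 17*log10(f_kHz) = 66.5 - 17*log10(13.0) = 66.5 - (18.94) = 47.56

47.56 dB


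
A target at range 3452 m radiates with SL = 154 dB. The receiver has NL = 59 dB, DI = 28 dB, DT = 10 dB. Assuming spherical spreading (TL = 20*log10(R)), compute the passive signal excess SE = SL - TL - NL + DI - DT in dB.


Step 1: TL = 20*log10(3452) = 70.76 dB
Step 2: SE = 154 - 70.76 - 59 + 28 - 10 = 42.24

42.24 dB


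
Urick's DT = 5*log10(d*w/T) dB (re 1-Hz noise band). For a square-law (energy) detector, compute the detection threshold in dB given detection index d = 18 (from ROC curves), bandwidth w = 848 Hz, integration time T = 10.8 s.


DT = 5*log10(d*w/T) = 5*log10(18 * 848 / 10.8) = 5*log10(1413.33) = 15.75

15.75 dB


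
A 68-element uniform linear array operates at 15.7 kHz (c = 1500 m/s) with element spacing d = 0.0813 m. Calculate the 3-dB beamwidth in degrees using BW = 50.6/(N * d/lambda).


Step 1: lambda = 1500/15700 = 0.09554 m
Step 2: d/lambda = 0.0813/0.09554 = 0.851
Step 3: BW = 50.6/(N * d/lambda) = 50.6/(68 * 0.851) = 0.87

0.87 deg


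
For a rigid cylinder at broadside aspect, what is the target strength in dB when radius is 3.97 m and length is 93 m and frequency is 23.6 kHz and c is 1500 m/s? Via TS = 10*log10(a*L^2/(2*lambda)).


lambda = 1500/23600 = 0.06356 m
TS = 10*log10(3.97*93^2/(2*0.06356)) = 54.32

54.32 dB


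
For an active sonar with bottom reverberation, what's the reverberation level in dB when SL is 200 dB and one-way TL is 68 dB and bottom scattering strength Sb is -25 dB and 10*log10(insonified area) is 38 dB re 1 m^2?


77 dB


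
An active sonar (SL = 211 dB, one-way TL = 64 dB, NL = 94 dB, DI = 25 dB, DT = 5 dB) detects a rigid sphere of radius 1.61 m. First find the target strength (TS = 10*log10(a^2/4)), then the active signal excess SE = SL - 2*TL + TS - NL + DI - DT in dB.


Step 1: TS = 10*log10(1.61^2/4) = -1.88 dB
Step 2: SE = SL - 2*TL + TS - NL + DI - DT = 211 - 2*64 + (-1.88) - 94 + 25 - 5 = 7.12

7.12 dB


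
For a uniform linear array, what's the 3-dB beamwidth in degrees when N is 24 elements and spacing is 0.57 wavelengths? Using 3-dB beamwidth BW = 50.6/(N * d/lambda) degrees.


BW = 50.6 / (24 * 0.57) = 50.6 / 13.68 = 3.7

3.7 deg


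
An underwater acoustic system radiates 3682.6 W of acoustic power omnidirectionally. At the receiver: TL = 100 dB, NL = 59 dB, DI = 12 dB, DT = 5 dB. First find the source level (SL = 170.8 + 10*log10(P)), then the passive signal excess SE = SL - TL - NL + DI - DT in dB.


Step 1: SL = 170.8 + 10*log10(3682.6) = 206.46 dB
Step 2: SE = SL - TL - NL + DI - DT = 206.46 - 100 - 59 + 12 - 5 = 54.46

54.46 dB


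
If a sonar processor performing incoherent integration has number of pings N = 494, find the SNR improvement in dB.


13.47 dB


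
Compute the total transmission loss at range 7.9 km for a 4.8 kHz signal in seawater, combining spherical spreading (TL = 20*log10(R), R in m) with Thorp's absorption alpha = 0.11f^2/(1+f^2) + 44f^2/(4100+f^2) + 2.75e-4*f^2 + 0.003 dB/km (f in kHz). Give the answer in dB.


80.8 dB


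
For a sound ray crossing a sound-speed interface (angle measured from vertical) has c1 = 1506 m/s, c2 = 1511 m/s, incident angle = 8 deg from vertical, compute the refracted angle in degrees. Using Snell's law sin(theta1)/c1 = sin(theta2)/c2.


sin(theta2) = (c2/c1)*sin(theta1) = (1511/1506)*sin(8 deg) = 0.13964
theta2 = arcsin(0.13964) = 8.03

8.03 deg


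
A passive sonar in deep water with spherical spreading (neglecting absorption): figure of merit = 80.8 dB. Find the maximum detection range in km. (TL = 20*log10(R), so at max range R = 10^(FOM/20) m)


10.96 km


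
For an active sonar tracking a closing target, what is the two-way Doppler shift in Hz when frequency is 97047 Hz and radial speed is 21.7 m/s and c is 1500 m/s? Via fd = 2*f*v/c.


fd = 2*f*v/c = 2 * 97047 * 21.7 / 1500 = 2807.89

2807.89 Hz


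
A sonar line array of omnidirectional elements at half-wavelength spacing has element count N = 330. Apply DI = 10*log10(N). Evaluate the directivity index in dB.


25.19 dB


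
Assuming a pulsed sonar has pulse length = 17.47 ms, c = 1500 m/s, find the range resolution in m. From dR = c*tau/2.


dR = c*tau/2 = 1500 * 17.47e-3 / 2 = 13.1025

13.1025 m


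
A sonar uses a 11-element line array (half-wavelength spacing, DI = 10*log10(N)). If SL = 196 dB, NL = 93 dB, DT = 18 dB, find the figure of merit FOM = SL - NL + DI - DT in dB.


95.41 dB


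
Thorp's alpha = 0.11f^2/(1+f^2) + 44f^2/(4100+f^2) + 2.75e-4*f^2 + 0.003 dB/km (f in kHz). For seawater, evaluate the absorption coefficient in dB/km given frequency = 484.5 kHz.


107.911 dB/km


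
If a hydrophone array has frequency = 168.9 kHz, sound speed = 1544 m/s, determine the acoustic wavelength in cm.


lambda = c/f = 1544 / 168900 = 0.0091 m = 0.91 cm

0.91 cm


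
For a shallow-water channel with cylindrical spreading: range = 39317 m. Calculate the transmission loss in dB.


45.95 dB


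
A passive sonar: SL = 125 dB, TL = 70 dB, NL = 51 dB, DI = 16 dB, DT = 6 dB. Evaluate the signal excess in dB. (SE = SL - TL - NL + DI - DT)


SE = SL - TL - NL + DI - DT = 125 - 70 - 51 + 16 - 6 = 14

14 dB


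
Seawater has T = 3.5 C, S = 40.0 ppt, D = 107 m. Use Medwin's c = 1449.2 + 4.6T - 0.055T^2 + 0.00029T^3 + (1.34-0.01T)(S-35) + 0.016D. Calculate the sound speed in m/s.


c = 1449.2 + 4.6*3.5 - 0.055*3.5^2 + 0.00029*3.5^3 + (1.34 - 0.01*3.5)*(40.0 - 35) + 0.016*107 = 1472.88

1472.88 m/s


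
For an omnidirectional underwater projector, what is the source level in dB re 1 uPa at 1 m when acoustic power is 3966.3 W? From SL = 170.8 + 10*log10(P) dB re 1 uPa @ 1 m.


SL = 170.8 + 10*log10(3966.3) = 170.8 + 35.98 = 206.78

206.78 dB


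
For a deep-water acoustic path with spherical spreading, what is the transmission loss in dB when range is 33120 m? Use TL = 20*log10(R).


TL = 20*log10(33120) = 90.4

90.4 dB


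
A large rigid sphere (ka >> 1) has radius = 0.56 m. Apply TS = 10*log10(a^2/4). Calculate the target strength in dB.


TS = 10*log10(0.56^2 / 4) = 10*log10(0.0784) = -11.06

-11.06 dB


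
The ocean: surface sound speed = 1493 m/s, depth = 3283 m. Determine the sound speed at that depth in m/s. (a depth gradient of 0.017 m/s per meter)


c = 1493 + 0.017 * 3283 = 1548.811

1548.811 m/s


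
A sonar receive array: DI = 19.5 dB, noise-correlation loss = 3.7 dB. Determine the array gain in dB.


AG = DI - L_corr = 19.5 - 3.7 = 15.8

15.8 dB


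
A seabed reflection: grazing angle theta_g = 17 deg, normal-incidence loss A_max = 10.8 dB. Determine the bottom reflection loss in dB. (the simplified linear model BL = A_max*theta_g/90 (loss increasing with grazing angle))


2.04 dB


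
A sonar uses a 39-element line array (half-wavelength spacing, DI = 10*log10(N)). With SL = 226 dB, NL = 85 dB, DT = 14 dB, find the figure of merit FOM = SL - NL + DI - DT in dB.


Step 1: DI = 10*log10(39) = 15.91 dB
Step 2: FOM = SL - NL + DI - DT = 226 - 85 + 15.91 - 14 = 142.91

142.91 dB


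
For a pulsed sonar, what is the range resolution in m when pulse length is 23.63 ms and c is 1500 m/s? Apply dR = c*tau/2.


dR = c*tau/2 = 1500 * 23.63e-3 / 2 = 17.7225

17.7225 m


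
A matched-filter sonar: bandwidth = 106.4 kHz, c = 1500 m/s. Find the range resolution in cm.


dR = c/(2*BW) = 1500 / (2 * 106.4e3) = 0.007 m = 0.7 cm

0.7 cm


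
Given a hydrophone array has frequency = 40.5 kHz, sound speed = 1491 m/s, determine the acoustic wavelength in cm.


3.68 cm


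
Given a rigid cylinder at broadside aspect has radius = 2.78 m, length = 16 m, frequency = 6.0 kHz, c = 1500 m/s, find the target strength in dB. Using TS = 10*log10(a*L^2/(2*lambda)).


lambda = 1500/6000 = 0.25 m
TS = 10*log10(2.78*16^2/(2*0.25)) = 31.53

31.53 dB


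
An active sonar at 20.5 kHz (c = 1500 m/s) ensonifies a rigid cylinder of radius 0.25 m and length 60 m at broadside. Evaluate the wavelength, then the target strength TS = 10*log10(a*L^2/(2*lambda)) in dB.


Step 1: lambda = c/f = 1500/20500 = 0.07317 m
Step 2: TS = 10*log10(a*L^2/(2*lambda)) = 10*log10(0.25*60^2/(2*0.07317)) = 37.89

37.89 dB


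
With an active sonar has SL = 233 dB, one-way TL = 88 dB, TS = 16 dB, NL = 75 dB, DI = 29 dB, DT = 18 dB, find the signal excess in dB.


SE = SL - 2*TL + TS - NL + DI - DT = 233 - 2*88 + (16) - 75 + 29 - 18 = 9

9 dB


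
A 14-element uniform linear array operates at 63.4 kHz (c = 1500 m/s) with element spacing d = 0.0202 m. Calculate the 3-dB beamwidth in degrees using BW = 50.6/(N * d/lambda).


4.23 deg


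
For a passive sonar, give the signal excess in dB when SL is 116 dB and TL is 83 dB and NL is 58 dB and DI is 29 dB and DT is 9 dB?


SE = SL - TL - NL + DI - DT = 116 - 83 - 58 + 29 - 9 = -5

-5 dB


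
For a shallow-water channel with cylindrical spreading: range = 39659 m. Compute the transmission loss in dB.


TL = 10*log10(39659) = 45.98

45.98 dB


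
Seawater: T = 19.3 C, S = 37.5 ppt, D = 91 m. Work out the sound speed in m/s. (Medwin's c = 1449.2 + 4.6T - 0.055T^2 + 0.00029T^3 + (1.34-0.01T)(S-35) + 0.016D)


c = 1449.2 + 4.6*19.3 - 0.055*19.3^2 + 0.00029*19.3^3 + (1.34 - 0.01*19.3)*(37.5 - 35) + 0.016*91 = 1523.9

1523.9 m/s


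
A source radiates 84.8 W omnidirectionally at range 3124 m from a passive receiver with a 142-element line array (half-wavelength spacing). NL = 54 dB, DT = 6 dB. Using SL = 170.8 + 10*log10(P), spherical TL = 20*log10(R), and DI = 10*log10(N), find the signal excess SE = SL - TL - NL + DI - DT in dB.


Step 1: SL = 170.8 + 10*log10(84.8) = 190.08 dB
Step 2: TL = 20*log10(3124) = 69.89 dB
Step 3: DI = 10*log10(142) = 21.52 dB
Step 4: SE = SL - TL - NL + DI - DT = 190.08 - 69.89 - 54 + 21.52 - 6 = 81.71

81.71 dB


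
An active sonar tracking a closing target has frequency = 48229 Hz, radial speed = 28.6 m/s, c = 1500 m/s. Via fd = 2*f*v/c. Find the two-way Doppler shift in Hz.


1839.13 Hz


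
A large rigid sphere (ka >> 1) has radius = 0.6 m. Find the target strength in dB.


-10.46 dB


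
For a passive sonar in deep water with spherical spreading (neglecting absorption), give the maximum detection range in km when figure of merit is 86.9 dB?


At max range FOM = TL, so 20*log10(R) = 86.9
R = 10^(86.9/20) = 22130.95 m = 22.13 km

22.13 km


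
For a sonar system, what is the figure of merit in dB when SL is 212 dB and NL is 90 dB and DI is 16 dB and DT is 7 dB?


131 dB


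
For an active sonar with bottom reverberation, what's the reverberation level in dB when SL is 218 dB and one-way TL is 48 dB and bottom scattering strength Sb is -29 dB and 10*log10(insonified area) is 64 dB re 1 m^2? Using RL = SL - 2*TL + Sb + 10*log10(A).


RL = SL - 2*TL + Sb + 10*log10(A) = 218 - 2*48 + (-29) + 64 = 157

157 dB


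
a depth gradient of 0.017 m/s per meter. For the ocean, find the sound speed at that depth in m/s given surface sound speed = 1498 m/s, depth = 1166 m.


c = 1498 + 0.017 * 1166 = 1517.822

1517.822 m/s


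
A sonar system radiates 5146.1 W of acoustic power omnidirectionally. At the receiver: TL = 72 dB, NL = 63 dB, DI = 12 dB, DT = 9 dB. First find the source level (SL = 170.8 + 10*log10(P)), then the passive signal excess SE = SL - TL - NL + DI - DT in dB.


Step 1: SL = 170.8 + 10*log10(5146.1) = 207.91 dB
Step 2: SE = SL - TL - NL + DI - DT = 207.91 - 72 - 63 + 12 - 9 = 75.91

75.91 dB


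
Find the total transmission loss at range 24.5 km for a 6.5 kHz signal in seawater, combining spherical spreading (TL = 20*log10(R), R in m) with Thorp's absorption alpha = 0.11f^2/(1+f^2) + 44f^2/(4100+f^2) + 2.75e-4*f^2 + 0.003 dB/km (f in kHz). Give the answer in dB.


101.77 dB


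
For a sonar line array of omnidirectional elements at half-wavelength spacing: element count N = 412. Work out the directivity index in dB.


26.15 dB


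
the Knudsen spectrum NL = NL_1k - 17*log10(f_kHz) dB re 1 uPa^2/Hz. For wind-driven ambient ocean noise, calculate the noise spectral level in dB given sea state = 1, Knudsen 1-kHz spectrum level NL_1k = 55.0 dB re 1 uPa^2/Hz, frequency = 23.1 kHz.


NL = NL_1k - 17*log10(f_kHz) = 55.0 - 17*log10(23.1) = 55.0 - (23.18) = 31.82

31.82 dB


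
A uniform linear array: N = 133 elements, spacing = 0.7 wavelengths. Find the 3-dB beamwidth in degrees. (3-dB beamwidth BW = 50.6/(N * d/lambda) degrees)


0.54 deg


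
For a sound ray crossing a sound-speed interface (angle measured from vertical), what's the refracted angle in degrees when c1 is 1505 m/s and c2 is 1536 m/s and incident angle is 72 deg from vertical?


sin(theta2) = (c2/c1)*sin(theta1) = (1536/1505)*sin(72 deg) = 0.97065
theta2 = arcsin(0.97065) = 76.08

76.08 deg


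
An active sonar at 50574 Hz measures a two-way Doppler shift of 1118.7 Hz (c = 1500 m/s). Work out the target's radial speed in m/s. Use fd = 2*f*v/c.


From fd = 2*f*v/c, v = c*fd/(2*f) = 1500 * 1118.7 / (2*50574) = 16.59

16.59 m/s


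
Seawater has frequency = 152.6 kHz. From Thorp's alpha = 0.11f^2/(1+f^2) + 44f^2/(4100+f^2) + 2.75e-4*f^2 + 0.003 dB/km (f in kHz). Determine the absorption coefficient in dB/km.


43.93 dB/km


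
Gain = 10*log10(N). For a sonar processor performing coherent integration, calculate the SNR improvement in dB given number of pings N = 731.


28.64 dB


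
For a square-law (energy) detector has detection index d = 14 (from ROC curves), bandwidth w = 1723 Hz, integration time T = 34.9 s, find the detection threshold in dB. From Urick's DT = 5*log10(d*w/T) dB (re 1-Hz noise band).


14.2 dB


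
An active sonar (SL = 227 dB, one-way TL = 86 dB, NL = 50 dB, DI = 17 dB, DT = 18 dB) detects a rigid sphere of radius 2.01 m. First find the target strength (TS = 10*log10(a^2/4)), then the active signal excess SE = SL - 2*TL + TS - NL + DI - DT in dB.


Step 1: TS = 10*log10(2.01^2/4) = 0.04 dB
Step 2: SE = SL - 2*TL + TS - NL + DI - DT = 227 - 2*86 + (0.04) - 50 + 17 - 18 = 4.04

4.04 dB


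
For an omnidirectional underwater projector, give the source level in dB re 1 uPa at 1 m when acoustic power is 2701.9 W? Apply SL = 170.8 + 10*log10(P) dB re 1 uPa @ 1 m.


SL = 170.8 + 10*log10(2701.9) = 170.8 + 34.32 = 205.12

205.12 dB


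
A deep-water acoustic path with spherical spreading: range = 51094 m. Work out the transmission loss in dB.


94.17 dB


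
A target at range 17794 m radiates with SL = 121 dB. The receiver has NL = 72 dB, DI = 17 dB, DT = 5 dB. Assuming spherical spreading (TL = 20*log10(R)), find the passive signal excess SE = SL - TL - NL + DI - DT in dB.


Step 1: TL = 20*log10(17794) = 85.01 dB
Step 2: SE = 121 - 85.01 - 72 + 17 - 5 = -24.01

-24.01 dB


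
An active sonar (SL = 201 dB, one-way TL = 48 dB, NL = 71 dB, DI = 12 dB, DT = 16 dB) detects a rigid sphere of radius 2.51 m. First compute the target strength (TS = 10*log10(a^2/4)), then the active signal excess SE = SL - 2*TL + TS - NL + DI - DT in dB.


Step 1: TS = 10*log10(2.51^2/4) = 1.97 dB
Step 2: SE = SL - 2*TL + TS - NL + DI - DT = 201 - 2*48 + (1.97) - 71 + 12 - 16 = 31.97

31.97 dB


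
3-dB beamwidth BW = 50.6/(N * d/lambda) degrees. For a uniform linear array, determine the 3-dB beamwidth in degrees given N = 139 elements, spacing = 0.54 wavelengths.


BW = 50.6 / (139 * 0.54) = 50.6 / 75.06 = 0.67

0.67 deg


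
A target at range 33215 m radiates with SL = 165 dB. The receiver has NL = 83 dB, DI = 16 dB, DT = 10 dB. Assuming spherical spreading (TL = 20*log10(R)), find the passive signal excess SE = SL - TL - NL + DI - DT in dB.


Step 1: TL = 20*log10(33215) = 90.43 dB
Step 2: SE = 165 - 90.43 - 83 + 16 - 10 = -2.43

-2.43 dB


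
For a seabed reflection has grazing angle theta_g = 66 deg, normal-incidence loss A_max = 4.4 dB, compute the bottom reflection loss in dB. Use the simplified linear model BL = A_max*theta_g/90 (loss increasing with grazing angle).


BL = A_max * theta_g / 90 = 4.4 * 66 / 90 = 3.23

3.23 dB


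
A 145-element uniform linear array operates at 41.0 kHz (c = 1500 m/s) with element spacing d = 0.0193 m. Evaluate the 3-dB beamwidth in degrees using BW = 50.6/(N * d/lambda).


Step 1: lambda = 1500/41000 = 0.03659 m
Step 2: d/lambda = 0.0193/0.03659 = 0.5275
Step 3: BW = 50.6/(N * d/lambda) = 50.6/(145 * 0.5275) = 0.66

0.66 deg


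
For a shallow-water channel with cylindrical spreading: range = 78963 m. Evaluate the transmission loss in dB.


TL = 10*log10(78963) = 48.97

48.97 dB


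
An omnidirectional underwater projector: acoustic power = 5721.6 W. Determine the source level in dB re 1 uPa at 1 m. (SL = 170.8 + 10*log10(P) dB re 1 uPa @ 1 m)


SL = 170.8 + 10*log10(5721.6) = 170.8 + 37.58 = 208.38

208.38 dB


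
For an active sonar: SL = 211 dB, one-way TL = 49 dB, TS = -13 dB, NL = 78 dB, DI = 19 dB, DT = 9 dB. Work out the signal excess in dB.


SE = SL - 2*TL + TS - NL + DI - DT = 211 - 2*49 + (-13) - 78 + 19 - 9 = 32

32 dB


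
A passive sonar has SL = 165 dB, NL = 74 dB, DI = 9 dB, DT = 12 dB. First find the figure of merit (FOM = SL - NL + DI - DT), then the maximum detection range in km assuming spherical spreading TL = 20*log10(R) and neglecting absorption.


Step 1: FOM = SL - NL + DI - DT = 165 - 74 + 9 - 12 = 88 dB
Step 2: at max range FOM = TL = 20*log10(R), so R = 10^(88/20) = 25118.86 m = 25.12 km

25.12 km


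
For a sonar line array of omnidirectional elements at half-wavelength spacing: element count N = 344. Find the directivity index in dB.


25.37 dB


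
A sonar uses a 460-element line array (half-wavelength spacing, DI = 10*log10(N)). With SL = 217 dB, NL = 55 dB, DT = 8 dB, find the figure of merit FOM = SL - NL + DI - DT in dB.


Step 1: DI = 10*log10(460) = 26.63 dB
Step 2: FOM = SL - NL + DI - DT = 217 - 55 + 26.63 - 8 = 180.63

180.63 dB


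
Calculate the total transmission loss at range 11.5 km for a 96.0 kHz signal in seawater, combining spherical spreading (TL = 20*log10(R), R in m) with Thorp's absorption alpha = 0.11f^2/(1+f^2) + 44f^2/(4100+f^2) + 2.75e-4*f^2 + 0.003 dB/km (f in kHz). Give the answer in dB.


461.86 dB


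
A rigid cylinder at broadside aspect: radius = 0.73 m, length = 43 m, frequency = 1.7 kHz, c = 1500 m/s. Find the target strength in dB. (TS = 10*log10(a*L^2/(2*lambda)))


lambda = 1500/1700 = 0.88235 m
TS = 10*log10(0.73*43^2/(2*0.88235)) = 28.84

28.84 dB


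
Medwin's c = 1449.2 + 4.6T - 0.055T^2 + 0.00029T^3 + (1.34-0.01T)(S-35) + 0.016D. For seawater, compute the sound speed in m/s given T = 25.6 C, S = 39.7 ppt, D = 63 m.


1541.88 m/s


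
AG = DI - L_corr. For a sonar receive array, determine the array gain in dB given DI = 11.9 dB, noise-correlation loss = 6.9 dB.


5.0 dB


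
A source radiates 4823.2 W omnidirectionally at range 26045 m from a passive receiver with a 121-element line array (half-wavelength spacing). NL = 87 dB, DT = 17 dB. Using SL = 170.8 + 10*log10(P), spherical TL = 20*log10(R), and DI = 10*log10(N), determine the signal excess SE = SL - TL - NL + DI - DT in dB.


Step 1: SL = 170.8 + 10*log10(4823.2) = 207.63 dB
Step 2: TL = 20*log10(26045) = 88.31 dB
Step 3: DI = 10*log10(121) = 20.83 dB
Step 4: SE = SL - TL - NL + DI - DT = 207.63 - 88.31 - 87 + 20.83 - 17 = 36.15

36.15 dB


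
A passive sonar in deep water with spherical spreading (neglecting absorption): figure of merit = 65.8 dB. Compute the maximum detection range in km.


At max range FOM = TL, so 20*log10(R) = 65.8
R = 10^(65.8/20) = 1949.84 m = 1.95 km

1.95 km


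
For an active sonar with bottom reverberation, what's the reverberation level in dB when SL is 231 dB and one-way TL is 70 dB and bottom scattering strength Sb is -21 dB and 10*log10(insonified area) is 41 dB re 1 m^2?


RL = SL - 2*TL + Sb + 10*log10(A) = 231 - 2*70 + (-21) + 41 = 111

111 dB


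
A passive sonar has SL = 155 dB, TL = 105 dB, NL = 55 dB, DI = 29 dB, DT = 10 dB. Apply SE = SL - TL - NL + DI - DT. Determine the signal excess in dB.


SE = SL - TL - NL + DI - DT = 155 - 105 - 55 + 29 - 10 = 14

14 dB


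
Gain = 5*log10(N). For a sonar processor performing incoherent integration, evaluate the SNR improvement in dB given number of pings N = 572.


Gain = 5*log10(572) = 13.79

13.79 dB


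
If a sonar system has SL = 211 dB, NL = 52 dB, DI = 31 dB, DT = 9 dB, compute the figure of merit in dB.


FOM = SL - NL + DI - DT = 211 - 52 + 31 - 9 = 181

181 dB


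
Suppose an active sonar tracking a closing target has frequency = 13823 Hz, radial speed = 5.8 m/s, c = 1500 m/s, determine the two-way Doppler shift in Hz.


106.9 Hz


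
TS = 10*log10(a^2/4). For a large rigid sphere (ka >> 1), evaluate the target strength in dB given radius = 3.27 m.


4.27 dB


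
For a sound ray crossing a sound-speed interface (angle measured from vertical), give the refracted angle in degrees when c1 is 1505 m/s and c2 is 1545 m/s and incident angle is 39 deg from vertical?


40.24 deg


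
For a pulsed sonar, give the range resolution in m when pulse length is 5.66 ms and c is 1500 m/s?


dR = c*tau/2 = 1500 * 5.66e-3 / 2 = 4.245

4.245 m


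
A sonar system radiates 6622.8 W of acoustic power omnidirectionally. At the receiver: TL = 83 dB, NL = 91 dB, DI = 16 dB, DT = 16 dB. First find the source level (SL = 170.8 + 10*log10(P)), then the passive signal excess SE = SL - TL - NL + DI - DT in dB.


Step 1: SL = 170.8 + 10*log10(6622.8) = 209.01 dB
Step 2: SE = SL - TL - NL + DI - DT = 209.01 - 83 - 91 + 16 - 16 = 35.01

35.01 dB


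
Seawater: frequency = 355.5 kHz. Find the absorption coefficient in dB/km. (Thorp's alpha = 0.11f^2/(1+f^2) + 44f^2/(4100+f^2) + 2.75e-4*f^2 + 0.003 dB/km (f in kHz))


f^2 = 126380.25
alpha = 0.11*126380.25/(1+126380.25) + 44*126380.25/(4100+126380.25) + 2.75e-4*126380.25 + 0.003 = 77.485

77.485 dB/km


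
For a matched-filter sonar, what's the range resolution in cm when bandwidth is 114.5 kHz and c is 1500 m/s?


dR = c/(2*BW) = 1500 / (2 * 114.5e3) = 0.0066 m = 0.66 cm

0.66 cm


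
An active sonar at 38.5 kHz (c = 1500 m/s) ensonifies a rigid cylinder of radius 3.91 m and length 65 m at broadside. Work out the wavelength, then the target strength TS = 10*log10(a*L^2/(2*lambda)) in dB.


Step 1: lambda = c/f = 1500/38500 = 0.03896 m
Step 2: TS = 10*log10(a*L^2/(2*lambda)) = 10*log10(3.91*65^2/(2*0.03896)) = 53.26

53.26 dB


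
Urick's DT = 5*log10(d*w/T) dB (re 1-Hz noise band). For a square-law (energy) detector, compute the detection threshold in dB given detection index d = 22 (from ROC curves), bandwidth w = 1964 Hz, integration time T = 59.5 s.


DT = 5*log10(d*w/T) = 5*log10(22 * 1964 / 59.5) = 5*log10(726.18) = 14.31

14.31 dB


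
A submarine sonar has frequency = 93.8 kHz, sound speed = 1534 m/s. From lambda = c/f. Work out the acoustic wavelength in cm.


1.64 cm


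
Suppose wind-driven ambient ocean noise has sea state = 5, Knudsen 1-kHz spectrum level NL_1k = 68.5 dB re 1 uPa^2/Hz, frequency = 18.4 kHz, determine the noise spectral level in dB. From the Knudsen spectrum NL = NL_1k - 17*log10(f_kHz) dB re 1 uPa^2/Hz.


47.0 dB


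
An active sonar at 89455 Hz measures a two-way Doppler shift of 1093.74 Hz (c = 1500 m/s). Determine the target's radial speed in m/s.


9.17 m/s


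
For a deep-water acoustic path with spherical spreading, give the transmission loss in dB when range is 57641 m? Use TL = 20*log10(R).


TL = 20*log10(57641) = 95.21

95.21 dB


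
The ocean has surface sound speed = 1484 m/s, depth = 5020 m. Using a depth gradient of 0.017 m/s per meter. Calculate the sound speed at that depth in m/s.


c = 1484 + 0.017 * 5020 = 1569.34

1569.34 m/s


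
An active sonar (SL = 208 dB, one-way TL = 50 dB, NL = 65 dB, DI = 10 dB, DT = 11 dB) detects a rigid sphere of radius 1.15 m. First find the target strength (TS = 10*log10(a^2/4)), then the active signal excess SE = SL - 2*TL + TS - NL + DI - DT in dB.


Step 1: TS = 10*log10(1.15^2/4) = -4.81 dB
Step 2: SE = SL - 2*TL + TS - NL + DI - DT = 208 - 2*50 + (-4.81) - 65 + 10 - 11 = 37.19

37.19 dB


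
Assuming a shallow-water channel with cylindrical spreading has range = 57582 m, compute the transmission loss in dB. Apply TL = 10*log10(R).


47.6 dB


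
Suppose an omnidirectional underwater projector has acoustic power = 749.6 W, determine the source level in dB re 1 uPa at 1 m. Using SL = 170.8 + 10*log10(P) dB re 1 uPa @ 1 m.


SL = 170.8 + 10*log10(749.6) = 170.8 + 28.75 = 199.55

199.55 dB


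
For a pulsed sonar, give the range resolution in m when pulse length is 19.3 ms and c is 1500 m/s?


dR = c*tau/2 = 1500 * 19.3e-3 / 2 = 14.475

14.475 m


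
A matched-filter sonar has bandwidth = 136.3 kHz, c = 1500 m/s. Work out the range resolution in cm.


0.55 cm


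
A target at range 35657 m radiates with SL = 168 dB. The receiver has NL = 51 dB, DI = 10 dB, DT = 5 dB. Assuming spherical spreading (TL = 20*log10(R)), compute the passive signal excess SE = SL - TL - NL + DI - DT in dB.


Step 1: TL = 20*log10(35657) = 91.04 dB
Step 2: SE = 168 - 91.04 - 51 + 10 - 5 = 30.96

30.96 dB


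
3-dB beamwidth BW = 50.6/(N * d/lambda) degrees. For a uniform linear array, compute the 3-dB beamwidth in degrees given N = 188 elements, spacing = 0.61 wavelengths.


BW = 50.6 / (188 * 0.61) = 50.6 / 114.68 = 0.44

0.44 deg


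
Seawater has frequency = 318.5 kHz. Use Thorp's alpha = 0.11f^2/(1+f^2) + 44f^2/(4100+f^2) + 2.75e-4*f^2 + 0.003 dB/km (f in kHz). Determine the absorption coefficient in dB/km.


f^2 = 101442.25
alpha = 0.11*101442.25/(1+101442.25) + 44*101442.25/(4100+101442.25) + 2.75e-4*101442.25 + 0.003 = 70.3

70.3 dB/km


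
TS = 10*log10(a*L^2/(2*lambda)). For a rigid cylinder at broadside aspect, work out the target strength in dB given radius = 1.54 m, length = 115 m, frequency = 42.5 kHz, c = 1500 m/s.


lambda = 1500/42500 = 0.03529 m
TS = 10*log10(1.54*115^2/(2*0.03529)) = 54.6

54.6 dB


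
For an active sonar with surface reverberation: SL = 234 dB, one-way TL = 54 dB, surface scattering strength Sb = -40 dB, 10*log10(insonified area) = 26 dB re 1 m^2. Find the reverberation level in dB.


RL = SL - 2*TL + Sb + 10*log10(A) = 234 - 2*54 + (-40) + 26 = 112

112 dB


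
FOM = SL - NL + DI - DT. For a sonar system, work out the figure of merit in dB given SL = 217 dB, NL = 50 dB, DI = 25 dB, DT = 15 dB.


177 dB


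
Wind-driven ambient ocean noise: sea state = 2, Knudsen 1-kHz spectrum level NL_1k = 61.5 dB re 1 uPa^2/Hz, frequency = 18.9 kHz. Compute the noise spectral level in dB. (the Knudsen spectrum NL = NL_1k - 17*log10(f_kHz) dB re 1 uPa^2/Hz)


NL = NL_1k - 17*log10(f_kHz) = 61.5 - 17*log10(18.9) = 61.5 - (21.7) = 39.8

39.8 dB


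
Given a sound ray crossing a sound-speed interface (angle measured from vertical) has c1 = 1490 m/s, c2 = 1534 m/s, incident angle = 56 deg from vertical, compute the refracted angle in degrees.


sin(theta2) = (c2/c1)*sin(theta1) = (1534/1490)*sin(56 deg) = 0.85352
theta2 = arcsin(0.85352) = 58.6

58.6 deg


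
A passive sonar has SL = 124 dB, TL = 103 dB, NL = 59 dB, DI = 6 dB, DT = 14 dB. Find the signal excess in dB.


-46 dB


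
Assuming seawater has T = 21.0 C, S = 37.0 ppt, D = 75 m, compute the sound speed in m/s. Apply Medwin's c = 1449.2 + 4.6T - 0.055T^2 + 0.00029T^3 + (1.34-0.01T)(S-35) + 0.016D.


c = 1449.2 + 4.6*21.0 - 0.055*21.0^2 + 0.00029*21.0^3 + (1.34 - 0.01*21.0)*(37.0 - 35) + 0.016*75 = 1527.69

1527.69 m/s


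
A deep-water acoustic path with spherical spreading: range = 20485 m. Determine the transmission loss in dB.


TL = 20*log10(20485) = 86.23

86.23 dB


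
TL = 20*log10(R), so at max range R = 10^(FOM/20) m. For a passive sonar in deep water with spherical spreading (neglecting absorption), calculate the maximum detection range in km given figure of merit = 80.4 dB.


At max range FOM = TL, so 20*log10(R) = 80.4
R = 10^(80.4/20) = 10471.29 m = 10.47 km

10.47 km


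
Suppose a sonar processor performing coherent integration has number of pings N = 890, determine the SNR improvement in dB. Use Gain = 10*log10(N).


29.49 dB


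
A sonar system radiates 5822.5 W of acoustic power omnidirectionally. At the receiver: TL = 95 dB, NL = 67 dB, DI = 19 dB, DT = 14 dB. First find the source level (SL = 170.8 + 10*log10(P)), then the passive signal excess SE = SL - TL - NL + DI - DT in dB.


Step 1: SL = 170.8 + 10*log10(5822.5) = 208.45 dB
Step 2: SE = SL - TL - NL + DI - DT = 208.45 - 95 - 67 + 19 - 14 = 51.45

51.45 dB


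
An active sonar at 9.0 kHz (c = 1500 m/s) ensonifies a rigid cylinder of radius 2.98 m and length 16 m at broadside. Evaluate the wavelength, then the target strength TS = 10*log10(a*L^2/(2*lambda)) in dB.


Step 1: lambda = c/f = 1500/9000 = 0.16667 m
Step 2: TS = 10*log10(a*L^2/(2*lambda)) = 10*log10(2.98*16^2/(2*0.16667)) = 33.6

33.6 dB


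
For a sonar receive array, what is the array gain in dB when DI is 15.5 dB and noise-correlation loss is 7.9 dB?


AG = DI - L_corr = 15.5 - 7.9 = 7.6

7.6 dB


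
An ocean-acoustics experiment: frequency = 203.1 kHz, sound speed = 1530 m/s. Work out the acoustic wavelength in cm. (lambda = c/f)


0.75 cm


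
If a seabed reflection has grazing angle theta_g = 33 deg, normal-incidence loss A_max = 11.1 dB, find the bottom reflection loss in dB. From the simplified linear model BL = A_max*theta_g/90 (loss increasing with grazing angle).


BL = A_max * theta_g / 90 = 11.1 * 33 / 90 = 4.07

4.07 dB


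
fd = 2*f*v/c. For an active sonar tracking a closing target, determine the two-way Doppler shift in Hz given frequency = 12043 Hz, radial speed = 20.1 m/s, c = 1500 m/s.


322.75 Hz


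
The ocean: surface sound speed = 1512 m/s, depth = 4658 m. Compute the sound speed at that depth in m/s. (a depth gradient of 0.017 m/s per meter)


c = 1512 + 0.017 * 4658 = 1591.186

1591.186 m/s


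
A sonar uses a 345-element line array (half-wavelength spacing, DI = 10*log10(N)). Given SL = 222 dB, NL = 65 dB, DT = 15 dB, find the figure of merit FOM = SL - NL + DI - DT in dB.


Step 1: DI = 10*log10(345) = 25.38 dB
Step 2: FOM = SL - NL + DI - DT = 222 - 65 + 25.38 - 15 = 167.38

167.38 dB


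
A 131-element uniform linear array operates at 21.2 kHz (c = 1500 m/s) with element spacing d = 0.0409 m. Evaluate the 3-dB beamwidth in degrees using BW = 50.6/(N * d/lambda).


Step 1: lambda = 1500/21200 = 0.07075 m
Step 2: d/lambda = 0.0409/0.07075 = 0.5781
Step 3: BW = 50.6/(N * d/lambda) = 50.6/(131 * 0.5781) = 0.67

0.67 deg


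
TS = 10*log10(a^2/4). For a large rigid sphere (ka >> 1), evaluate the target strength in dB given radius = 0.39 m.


TS = 10*log10(0.39^2 / 4) = 10*log10(0.038025) = -14.2

-14.2 dB


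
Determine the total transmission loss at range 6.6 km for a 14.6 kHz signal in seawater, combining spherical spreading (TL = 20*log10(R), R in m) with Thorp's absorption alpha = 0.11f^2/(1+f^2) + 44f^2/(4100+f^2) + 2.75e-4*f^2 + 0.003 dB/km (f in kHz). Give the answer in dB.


Step 1 (Thorp): alpha = 0.11*213.16/(1+213.16) + 44*213.16/(4100+213.16) + 2.75e-4*213.16 + 0.003 = 2.3456 dB/km
Step 2: TL_spread = 20*log10(6600) = 76.39 dB
Step 3: TL_abs = alpha*R = 2.3456 * 6.6 = 15.48 dB
Step 4: TL_total = 76.39 + 15.48 = 91.87

91.87 dB


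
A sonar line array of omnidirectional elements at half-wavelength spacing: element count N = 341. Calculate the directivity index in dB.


DI = 10*log10(341) = 25.33

25.33 dB


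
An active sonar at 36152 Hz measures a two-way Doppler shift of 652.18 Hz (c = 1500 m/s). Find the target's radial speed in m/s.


13.53 m/s


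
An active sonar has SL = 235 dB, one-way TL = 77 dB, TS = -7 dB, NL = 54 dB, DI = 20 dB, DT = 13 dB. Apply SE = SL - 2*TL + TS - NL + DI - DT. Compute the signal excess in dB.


SE = SL - 2*TL + TS - NL + DI - DT = 235 - 2*77 + (-7) - 54 + 20 - 13 = 27

27 dB
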